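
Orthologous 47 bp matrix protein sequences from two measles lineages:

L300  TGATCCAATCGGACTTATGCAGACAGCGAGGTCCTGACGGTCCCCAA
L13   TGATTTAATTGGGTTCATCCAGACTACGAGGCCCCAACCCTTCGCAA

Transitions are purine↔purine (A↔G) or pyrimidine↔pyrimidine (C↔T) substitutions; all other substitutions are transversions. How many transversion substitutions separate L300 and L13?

5

Mismatches occur at site 5 (C→T, transition), site 6 (C→T, transition), site 10 (C→T, transition), site 13 (A→G, transition), site 14 (C→T, transition), site 16 (T→C, transition), site 19 (G→C, transversion), site 25 (A→T, transversion), site 26 (G→A, transition), site 32 (T→C, transition), site 35 (T→C, transition), site 36 (G→A, transition), site 39 (G→C, transversion), site 40 (G→C, transversion), site 42 (C→T, transition), site 44 (C→G, transversion).
Of the 16 differences, 11 transitions and 5 transversions, so the answer is 5.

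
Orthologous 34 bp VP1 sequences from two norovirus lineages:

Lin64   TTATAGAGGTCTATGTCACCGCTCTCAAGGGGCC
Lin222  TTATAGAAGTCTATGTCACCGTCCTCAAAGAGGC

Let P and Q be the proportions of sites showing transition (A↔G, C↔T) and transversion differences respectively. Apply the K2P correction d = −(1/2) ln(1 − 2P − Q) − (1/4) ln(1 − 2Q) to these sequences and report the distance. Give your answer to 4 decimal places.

Mismatches occur at site 8 (G↔A, transition), site 22 (C↔T, transition), site 23 (T↔C, transition), site 29 (G↔A, transition), site 31 (G↔A, transition), site 33 (C↔G, transversion).
Of the 6 differences, 5 transitions and 1 transversion over 34 sites: P = 5/34 = 0.147059, Q = 1/34 = 0.029412.
d = −0.5·ln(0.676470) − 0.25·ln(0.941176) = −0.5·(-0.390867) − 0.25·(-0.060625) = 0.2106.

0.2106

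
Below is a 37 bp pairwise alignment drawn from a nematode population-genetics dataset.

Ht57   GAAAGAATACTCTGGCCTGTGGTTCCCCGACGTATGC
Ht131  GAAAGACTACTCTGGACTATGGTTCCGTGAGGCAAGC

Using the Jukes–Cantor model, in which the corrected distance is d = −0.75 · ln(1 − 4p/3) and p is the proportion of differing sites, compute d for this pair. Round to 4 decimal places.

0.2551

Differing sites — 7:A/C; 16:C/A; 19:G/A; 27:C/G; 28:C/T; 31:C/G; 33:T/C; 35:T/A.
p = 8/37 = 0.216216.
d = −0.75 · ln(1 − (4/3)·0.216216) = −0.75 · ln(0.711712) = −0.75 · (-0.340082) = 0.2551.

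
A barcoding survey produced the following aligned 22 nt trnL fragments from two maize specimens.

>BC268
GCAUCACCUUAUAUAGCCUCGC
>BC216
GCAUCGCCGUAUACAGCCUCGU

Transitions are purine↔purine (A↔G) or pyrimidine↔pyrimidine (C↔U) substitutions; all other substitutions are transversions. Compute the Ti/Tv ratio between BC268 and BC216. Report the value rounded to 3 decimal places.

The sequences differ at positions 6 (A/G, transition), 9 (U/G, transversion), 14 (U/C, transition), 22 (C/U, transition).
Of the 4 differences, 3 transitions and 1 transversion, so Ti/Tv = 3/1 = 3.000.

3.000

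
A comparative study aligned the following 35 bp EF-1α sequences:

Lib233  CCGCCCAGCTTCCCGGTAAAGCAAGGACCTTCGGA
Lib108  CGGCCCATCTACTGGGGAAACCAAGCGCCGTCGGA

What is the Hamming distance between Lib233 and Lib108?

Differing sites — 2:C/G; 8:G/T; 11:T/A; 13:C/T; 14:C/G; 17:T/G; 21:G/C; 26:G/C; 27:A/G; 30:T/G.
That gives 10 mismatches out of 35 aligned sites, so the Hamming distance is 10.

10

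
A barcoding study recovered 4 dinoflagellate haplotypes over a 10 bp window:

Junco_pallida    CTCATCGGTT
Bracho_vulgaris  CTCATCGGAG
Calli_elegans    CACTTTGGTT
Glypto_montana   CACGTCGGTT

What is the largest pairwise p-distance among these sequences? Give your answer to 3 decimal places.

Pairwise Hamming distances:
  Junco_pallida vs Bracho_vulgaris: 2
  Junco_pallida vs Calli_elegans: 3
  Junco_pallida vs Glypto_montana: 2
  Bracho_vulgaris vs Calli_elegans: 5
  Bracho_vulgaris vs Glypto_montana: 4
  Calli_elegans vs Glypto_montana: 2
The largest is 5 mismatches, between Bracho_vulgaris and Calli_elegans; p = 5/10 = 0.500.

0.500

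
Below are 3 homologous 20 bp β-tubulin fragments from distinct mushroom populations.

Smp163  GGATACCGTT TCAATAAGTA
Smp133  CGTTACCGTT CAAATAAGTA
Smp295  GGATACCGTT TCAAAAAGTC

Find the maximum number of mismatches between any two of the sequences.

6

Pairwise Hamming distances:
  Smp163 vs Smp133: 4
  Smp163 vs Smp295: 2
  Smp133 vs Smp295: 6
The largest is 6, between Smp133 and Smp295.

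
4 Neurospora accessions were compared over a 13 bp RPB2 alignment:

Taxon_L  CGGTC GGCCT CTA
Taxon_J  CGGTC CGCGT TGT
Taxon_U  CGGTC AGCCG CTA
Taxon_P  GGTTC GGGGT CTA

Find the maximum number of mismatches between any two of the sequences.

Pairwise Hamming distances:
  Taxon_L vs Taxon_J: 5
  Taxon_L vs Taxon_U: 2
  Taxon_L vs Taxon_P: 4
  Taxon_J vs Taxon_U: 6
  Taxon_J vs Taxon_P: 7
  Taxon_U vs Taxon_P: 6
The largest is 7, between Taxon_J and Taxon_P.

7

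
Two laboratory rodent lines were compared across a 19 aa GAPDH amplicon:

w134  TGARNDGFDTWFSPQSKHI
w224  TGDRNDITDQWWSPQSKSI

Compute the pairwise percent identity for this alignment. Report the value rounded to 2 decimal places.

68.42%

Differing sites — 3:A/D; 7:G/I; 8:F/T; 10:T/Q; 12:F/W; 18:H/S.
13 of the 19 sites match, so the percent identity is 13/19 × 100 = 68.42%.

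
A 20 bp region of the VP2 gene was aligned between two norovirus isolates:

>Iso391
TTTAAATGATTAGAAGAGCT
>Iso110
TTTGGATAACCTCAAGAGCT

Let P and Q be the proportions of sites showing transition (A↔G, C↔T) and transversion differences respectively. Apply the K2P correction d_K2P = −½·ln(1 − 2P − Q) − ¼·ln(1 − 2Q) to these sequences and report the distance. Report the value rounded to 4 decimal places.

Differing sites — 4:A/G (Ti); 5:A/G (Ti); 8:G/A (Ti); 10:T/C (Ti); 11:T/C (Ti); 12:A/T (Tv); 13:G/C (Tv).
Of the 7 differences, 5 transitions and 2 transversions over 20 sites: P = 5/20 = 0.250000, Q = 2/20 = 0.100000.
d = −0.5·ln(0.400000) − 0.25·ln(0.800000) = −0.5·(-0.916291) − 0.25·(-0.223144) = 0.5139.

0.5139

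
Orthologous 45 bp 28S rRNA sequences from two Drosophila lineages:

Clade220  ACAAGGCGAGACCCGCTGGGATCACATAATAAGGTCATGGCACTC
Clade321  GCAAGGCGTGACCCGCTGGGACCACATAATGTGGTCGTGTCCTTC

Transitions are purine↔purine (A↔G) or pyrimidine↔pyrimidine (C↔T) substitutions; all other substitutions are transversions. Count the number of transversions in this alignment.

4

Differing sites — 1:A/G (Ti); 9:A/T (Tv); 22:T/C (Ti); 31:A/G (Ti); 32:A/T (Tv); 37:A/G (Ti); 40:G/T (Tv); 42:A/C (Tv); 43:C/T (Ti).
Of the 9 differences, 5 transitions and 4 transversions, so the answer is 4.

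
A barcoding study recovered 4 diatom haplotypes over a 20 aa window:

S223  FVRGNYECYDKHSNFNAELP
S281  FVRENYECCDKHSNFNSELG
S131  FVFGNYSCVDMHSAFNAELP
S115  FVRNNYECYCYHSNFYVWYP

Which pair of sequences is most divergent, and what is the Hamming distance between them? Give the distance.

11

Pairwise Hamming distances:
  S223 vs S281: 4
  S223 vs S131: 5
  S223 vs S115: 7
  S281 vs S131: 8
  S281 vs S115: 9
  S131 vs S115: 11
The largest is 11, between S131 and S115.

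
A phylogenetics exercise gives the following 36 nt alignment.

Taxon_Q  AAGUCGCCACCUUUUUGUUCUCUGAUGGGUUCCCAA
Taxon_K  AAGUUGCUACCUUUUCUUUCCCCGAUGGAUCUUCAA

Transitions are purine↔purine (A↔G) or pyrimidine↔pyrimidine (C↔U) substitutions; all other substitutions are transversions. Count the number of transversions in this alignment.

Mismatches occur at site 5 (C→U, transition), site 8 (C→U, transition), site 16 (U→C, transition), site 17 (G→U, transversion), site 21 (U→C, transition), site 23 (U→C, transition), site 29 (G→A, transition), site 31 (U→C, transition), site 32 (C→U, transition), site 33 (C→U, transition).
Of the 10 differences, 9 transitions and 1 transversion, so the answer is 1.

1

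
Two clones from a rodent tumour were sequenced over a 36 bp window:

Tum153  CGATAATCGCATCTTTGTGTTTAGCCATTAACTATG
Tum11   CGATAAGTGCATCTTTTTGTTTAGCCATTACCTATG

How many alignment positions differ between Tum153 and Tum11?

Mismatches occur at site 7 (T→G), site 8 (C→T), site 17 (G→T), site 31 (A→C).
That gives 4 mismatches out of 36 aligned sites, so the Hamming distance is 4.

4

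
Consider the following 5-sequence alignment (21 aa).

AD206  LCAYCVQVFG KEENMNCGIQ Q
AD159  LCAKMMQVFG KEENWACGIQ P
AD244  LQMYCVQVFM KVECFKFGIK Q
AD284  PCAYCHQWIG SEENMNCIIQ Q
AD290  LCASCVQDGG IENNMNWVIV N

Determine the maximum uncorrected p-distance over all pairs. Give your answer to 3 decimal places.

Pairwise Hamming distances:
  AD206 vs AD159: 6
  AD206 vs AD244: 9
  AD206 vs AD284: 6
  AD206 vs AD290: 9
  AD159 vs AD244: 13
  AD159 vs AD284: 11
  AD159 vs AD290: 13
  AD244 vs AD284: 15
  AD244 vs AD290: 16
  AD284 vs AD290: 11
The largest is 16 mismatches, between AD244 and AD290; p = 16/21 = 0.762.

0.762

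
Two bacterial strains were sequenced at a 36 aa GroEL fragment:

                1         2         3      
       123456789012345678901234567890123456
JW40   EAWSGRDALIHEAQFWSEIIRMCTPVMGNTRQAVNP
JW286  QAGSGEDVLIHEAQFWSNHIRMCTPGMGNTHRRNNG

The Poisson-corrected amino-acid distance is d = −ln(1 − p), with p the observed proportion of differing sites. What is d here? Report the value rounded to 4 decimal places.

The sequences differ at positions 1 (E/Q), 3 (W/G), 6 (R/E), 8 (A/V), 18 (E/N), 19 (I/H), 26 (V/G), 31 (R/H), 32 (Q/R), 33 (A/R), 34 (V/N), 36 (P/G).
p = 12/36 = 0.333333.
d = −ln(1 − 0.333333) = −ln(0.666667) = 0.4055.

0.4055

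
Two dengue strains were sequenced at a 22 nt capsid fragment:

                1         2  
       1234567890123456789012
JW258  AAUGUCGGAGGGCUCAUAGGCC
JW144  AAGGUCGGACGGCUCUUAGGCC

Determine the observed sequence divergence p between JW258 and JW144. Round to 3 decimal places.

0.136

Mismatches occur at site 3 (U↔G), site 10 (G↔C), site 16 (A↔U).
There are 3 differences over 22 sites, so p = 3/22 = 0.136.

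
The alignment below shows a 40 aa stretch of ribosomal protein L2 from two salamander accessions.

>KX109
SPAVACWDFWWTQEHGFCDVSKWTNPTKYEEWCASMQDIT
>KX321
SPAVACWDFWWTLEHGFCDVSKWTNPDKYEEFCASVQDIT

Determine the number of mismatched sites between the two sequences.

Differing sites — 13:Q/L; 27:T/D; 32:W/F; 36:M/V.
That gives 4 mismatches out of 40 aligned sites, so the Hamming distance is 4.

4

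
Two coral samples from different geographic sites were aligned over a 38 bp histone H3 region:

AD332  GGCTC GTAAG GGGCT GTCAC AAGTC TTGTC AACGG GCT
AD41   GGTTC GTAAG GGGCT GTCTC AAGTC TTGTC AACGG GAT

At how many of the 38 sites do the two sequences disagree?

The sequences differ at positions 3 (C/T), 19 (A/T), 37 (C/A).
That gives 3 mismatches out of 38 aligned sites, so the Hamming distance is 3.

3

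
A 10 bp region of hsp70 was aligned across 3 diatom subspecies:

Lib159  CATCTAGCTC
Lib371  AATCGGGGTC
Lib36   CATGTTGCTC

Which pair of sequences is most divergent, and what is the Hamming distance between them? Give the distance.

5

Pairwise Hamming distances:
  Lib159 vs Lib371: 4
  Lib159 vs Lib36: 2
  Lib371 vs Lib36: 5
The largest is 5, between Lib371 and Lib36.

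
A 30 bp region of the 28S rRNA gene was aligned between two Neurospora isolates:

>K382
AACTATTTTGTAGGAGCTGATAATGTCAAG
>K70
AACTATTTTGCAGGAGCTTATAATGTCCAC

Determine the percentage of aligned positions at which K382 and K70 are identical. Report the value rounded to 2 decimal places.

Differing sites — 11:T/C; 19:G/T; 28:A/C; 30:G/C.
26 of the 30 sites match, so the percent identity is 26/30 × 100 = 86.67%.

86.67%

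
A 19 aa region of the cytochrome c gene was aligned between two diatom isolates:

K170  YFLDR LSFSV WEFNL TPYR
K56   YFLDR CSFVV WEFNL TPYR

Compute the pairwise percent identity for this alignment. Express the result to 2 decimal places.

The sequences differ at positions 6 (L/C), 9 (S/V).
17 of the 19 sites match, so the percent identity is 17/19 × 100 = 89.47%.

89.47%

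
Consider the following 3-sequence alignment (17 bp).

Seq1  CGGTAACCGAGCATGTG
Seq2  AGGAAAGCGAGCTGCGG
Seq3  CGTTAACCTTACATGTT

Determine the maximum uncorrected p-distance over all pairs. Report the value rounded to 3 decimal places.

0.706

Pairwise Hamming distances:
  Seq1 vs Seq2: 7
  Seq1 vs Seq3: 5
  Seq2 vs Seq3: 12
The largest is 12 mismatches, between Seq2 and Seq3; p = 12/17 = 0.706.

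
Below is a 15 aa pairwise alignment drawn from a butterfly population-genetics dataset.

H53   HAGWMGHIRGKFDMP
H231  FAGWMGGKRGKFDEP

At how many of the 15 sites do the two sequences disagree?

The sequences differ at positions 1 (H/F), 7 (H/G), 8 (I/K), 14 (M/E).
That gives 4 mismatches out of 15 aligned sites, so the Hamming distance is 4.

4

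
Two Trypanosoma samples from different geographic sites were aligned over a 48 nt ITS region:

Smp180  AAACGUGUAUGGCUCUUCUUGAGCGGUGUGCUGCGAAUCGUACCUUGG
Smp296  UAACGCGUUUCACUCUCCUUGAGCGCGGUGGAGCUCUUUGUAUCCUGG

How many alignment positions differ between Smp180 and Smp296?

16

Mismatches occur at site 1 (A→U), site 6 (U→C), site 9 (A→U), site 11 (G→C), site 12 (G→A), site 17 (U→C), site 26 (G→C), site 27 (U→G), site 31 (C→G), site 32 (U→A), site 35 (G→U), site 36 (A→C), site 37 (A→U), site 39 (C→U), site 43 (C→U), site 45 (U→C).
That gives 16 mismatches out of 48 aligned sites, so the Hamming distance is 16.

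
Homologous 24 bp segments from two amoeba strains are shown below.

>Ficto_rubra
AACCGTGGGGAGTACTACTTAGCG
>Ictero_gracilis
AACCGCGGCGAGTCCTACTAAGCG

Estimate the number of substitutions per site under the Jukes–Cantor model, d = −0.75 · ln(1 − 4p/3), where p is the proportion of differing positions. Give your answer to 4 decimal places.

0.1885

The sequences differ at positions 6 (T/C), 9 (G/C), 14 (A/C), 20 (T/A).
p = 4/24 = 0.166667.
d = −0.75 · ln(1 − (4/3)·0.166667) = −0.75 · ln(0.777777) = −0.75 · (-0.251315) = 0.1885.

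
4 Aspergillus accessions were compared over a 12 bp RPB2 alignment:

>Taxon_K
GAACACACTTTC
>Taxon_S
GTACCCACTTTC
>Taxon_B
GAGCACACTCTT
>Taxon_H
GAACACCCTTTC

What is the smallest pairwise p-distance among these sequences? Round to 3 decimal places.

Pairwise Hamming distances:
  Taxon_K vs Taxon_S: 2
  Taxon_K vs Taxon_B: 3
  Taxon_K vs Taxon_H: 1
  Taxon_S vs Taxon_B: 5
  Taxon_S vs Taxon_H: 3
  Taxon_B vs Taxon_H: 4
The smallest is 1 mismatch, between Taxon_K and Taxon_H; p = 1/12 = 0.083.

0.083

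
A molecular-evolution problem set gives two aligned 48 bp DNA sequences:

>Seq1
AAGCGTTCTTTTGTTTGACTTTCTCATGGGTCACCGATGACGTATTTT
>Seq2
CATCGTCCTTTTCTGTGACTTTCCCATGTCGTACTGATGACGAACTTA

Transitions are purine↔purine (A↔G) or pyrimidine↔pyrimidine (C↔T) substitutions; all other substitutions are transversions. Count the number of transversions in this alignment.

The sequences differ at positions 1 (A/C, transversion), 3 (G/T, transversion), 7 (T/C, transition), 13 (G/C, transversion), 15 (T/G, transversion), 24 (T/C, transition), 29 (G/T, transversion), 30 (G/C, transversion), 31 (T/G, transversion), 32 (C/T, transition), 35 (C/T, transition), 43 (T/A, transversion), 45 (T/C, transition), 48 (T/A, transversion).
Of the 14 differences, 5 transitions and 9 transversions, so the answer is 9.

9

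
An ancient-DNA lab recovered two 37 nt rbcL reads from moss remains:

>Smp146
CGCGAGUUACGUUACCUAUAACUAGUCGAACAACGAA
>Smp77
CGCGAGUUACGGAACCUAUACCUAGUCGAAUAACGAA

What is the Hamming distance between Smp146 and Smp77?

Differing sites — 12:U/G; 13:U/A; 21:A/C; 31:C/U.
That gives 4 mismatches out of 37 aligned sites, so the Hamming distance is 4.

4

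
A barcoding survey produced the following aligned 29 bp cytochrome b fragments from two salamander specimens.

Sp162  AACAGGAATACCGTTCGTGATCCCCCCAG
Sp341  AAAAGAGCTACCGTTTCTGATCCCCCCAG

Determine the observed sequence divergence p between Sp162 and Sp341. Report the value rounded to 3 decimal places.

0.207

Mismatches occur at site 3 (C↔A), site 6 (G↔A), site 7 (A↔G), site 8 (A↔C), site 16 (C↔T), site 17 (G↔C).
There are 6 differences over 29 sites, so p = 6/29 = 0.207.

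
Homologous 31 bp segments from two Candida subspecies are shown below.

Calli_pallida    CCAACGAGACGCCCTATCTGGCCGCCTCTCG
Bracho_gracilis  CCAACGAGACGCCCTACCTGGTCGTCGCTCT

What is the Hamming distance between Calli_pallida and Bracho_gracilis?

5

The sequences differ at positions 17 (T/C), 22 (C/T), 25 (C/T), 27 (T/G), 31 (G/T).
That gives 5 mismatches out of 31 aligned sites, so the Hamming distance is 5.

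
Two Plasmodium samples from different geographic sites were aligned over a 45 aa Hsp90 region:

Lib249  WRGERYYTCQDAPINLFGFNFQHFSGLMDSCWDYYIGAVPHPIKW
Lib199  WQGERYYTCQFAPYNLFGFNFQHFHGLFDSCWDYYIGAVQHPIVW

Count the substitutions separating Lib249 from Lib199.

7

Differing sites — 2:R/Q; 11:D/F; 14:I/Y; 25:S/H; 28:M/F; 40:P/Q; 44:K/V.
That gives 7 mismatches out of 45 aligned sites, so the Hamming distance is 7.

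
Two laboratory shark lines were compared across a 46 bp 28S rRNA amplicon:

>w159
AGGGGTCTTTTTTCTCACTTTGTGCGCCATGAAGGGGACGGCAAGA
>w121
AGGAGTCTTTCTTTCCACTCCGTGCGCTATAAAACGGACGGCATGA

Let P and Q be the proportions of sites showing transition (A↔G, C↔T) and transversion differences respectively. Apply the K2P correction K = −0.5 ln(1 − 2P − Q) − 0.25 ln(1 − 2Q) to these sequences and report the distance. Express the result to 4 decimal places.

The sequences differ at positions 4 (G/A, transition), 11 (T/C, transition), 14 (C/T, transition), 15 (T/C, transition), 20 (T/C, transition), 21 (T/C, transition), 28 (C/T, transition), 31 (G/A, transition), 34 (G/A, transition), 35 (G/C, transversion), 44 (A/T, transversion).
Of the 11 differences, 9 transitions and 2 transversions over 46 sites: P = 9/46 = 0.195652, Q = 2/46 = 0.043478.
d = −0.5·ln(0.565218) − 0.25·ln(0.913044) = −0.5·(-0.570544) − 0.25·(-0.090971) = 0.3080.

0.3080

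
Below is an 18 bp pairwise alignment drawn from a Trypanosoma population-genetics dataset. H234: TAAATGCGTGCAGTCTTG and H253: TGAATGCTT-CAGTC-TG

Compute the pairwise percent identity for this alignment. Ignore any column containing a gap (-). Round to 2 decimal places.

Excluding the 2 gap columns leaves 16 comparable sites.
Differing sites — 2:A/G; 8:G/T.
14 of the 16 comparable sites match, so the percent identity is 14/16 × 100 = 87.50%.

87.50%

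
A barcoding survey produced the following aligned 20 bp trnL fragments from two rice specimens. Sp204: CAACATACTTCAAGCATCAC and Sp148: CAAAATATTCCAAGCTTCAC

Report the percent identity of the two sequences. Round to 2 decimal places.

The sequences differ at positions 4 (C/A), 8 (C/T), 10 (T/C), 16 (A/T).
16 of the 20 sites match, so the percent identity is 16/20 × 100 = 80.00%.

80.00%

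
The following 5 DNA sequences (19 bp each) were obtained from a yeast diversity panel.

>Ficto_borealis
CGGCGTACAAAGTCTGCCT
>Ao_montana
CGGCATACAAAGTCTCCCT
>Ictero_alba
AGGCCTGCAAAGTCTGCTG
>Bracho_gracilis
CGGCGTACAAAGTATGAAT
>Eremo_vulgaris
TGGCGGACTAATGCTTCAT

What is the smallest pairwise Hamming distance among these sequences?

2

Pairwise Hamming distances:
  Ficto_borealis vs Ao_montana: 2
  Ficto_borealis vs Ictero_alba: 5
  Ficto_borealis vs Bracho_gracilis: 3
  Ficto_borealis vs Eremo_vulgaris: 7
  Ao_montana vs Ictero_alba: 6
  Ao_montana vs Bracho_gracilis: 5
  Ao_montana vs Eremo_vulgaris: 8
  Ictero_alba vs Bracho_gracilis: 7
  Ictero_alba vs Eremo_vulgaris: 10
  Bracho_gracilis vs Eremo_vulgaris: 8
The smallest is 2, between Ficto_borealis and Ao_montana.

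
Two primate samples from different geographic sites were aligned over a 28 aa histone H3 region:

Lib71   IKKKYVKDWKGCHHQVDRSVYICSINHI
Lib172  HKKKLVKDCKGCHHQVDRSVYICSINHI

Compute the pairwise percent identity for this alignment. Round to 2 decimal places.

89.29%

Mismatches occur at site 1 (I→H), site 5 (Y→L), site 9 (W→C).
25 of the 28 sites match, so the percent identity is 25/28 × 100 = 89.29%.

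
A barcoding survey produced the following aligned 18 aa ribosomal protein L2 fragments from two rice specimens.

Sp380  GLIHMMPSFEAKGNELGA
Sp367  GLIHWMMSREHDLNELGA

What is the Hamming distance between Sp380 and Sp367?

Differing sites — 5:M/W; 7:P/M; 9:F/R; 11:A/H; 12:K/D; 13:G/L.
That gives 6 mismatches out of 18 aligned sites, so the Hamming distance is 6.

6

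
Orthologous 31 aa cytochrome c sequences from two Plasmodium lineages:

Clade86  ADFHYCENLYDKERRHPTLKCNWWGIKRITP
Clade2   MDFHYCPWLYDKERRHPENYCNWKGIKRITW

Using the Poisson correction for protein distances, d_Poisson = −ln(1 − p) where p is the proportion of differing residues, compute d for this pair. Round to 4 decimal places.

0.2985

The sequences differ at positions 1 (A/M), 7 (E/P), 8 (N/W), 18 (T/E), 19 (L/N), 20 (K/Y), 24 (W/K), 31 (P/W).
p = 8/31 = 0.258065.
d = −ln(1 − 0.258065) = −ln(0.741935) = 0.2985.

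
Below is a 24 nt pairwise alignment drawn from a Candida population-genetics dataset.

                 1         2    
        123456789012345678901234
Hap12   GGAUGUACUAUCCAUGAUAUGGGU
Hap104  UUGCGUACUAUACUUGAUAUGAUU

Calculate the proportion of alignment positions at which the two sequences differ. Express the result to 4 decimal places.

The sequences differ at positions 1 (G/U), 2 (G/U), 3 (A/G), 4 (U/C), 12 (C/A), 14 (A/U), 22 (G/A), 23 (G/U).
There are 8 differences over 24 sites, so p = 8/24 = 0.3333.

0.3333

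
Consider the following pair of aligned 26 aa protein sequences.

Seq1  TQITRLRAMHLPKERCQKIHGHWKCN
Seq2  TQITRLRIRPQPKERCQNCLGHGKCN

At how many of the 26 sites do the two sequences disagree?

8

The sequences differ at positions 8 (A/I), 9 (M/R), 10 (H/P), 11 (L/Q), 18 (K/N), 19 (I/C), 20 (H/L), 23 (W/G).
That gives 8 mismatches out of 26 aligned sites, so the Hamming distance is 8.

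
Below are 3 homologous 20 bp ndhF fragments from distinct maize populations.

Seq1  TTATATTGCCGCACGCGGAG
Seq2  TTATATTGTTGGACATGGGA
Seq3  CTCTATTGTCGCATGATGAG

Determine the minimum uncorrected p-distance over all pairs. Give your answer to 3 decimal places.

0.300

Pairwise Hamming distances:
  Seq1 vs Seq2: 7
  Seq1 vs Seq3: 6
  Seq2 vs Seq3: 10
The smallest is 6 mismatches, between Seq1 and Seq3; p = 6/20 = 0.300.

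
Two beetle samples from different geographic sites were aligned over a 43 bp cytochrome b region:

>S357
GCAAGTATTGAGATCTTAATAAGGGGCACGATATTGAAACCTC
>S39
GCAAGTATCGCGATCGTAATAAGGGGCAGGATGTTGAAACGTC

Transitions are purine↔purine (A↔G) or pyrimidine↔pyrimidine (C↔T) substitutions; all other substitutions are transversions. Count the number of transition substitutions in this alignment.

Differing sites — 9:T/C (Ti); 11:A/C (Tv); 16:T/G (Tv); 29:C/G (Tv); 33:A/G (Ti); 41:C/G (Tv).
Of the 6 differences, 2 transitions and 4 transversions, so the answer is 2.

2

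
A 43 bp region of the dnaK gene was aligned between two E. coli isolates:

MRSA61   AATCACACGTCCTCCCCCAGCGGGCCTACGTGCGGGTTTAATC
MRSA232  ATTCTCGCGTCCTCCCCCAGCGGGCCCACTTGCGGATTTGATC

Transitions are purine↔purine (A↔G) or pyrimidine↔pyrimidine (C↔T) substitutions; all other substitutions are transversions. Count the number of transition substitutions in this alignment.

Differing sites — 2:A/T (Tv); 5:A/T (Tv); 7:A/G (Ti); 27:T/C (Ti); 30:G/T (Tv); 36:G/A (Ti); 40:A/G (Ti).
Of the 7 differences, 4 transitions and 3 transversions, so the answer is 4.

4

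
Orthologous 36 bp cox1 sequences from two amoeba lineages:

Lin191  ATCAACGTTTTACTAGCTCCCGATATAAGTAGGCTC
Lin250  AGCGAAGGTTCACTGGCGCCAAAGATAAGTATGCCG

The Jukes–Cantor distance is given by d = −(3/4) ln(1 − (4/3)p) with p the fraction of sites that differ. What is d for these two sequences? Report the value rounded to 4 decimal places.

0.4926

The sequences differ at positions 2 (T/G), 4 (A/G), 6 (C/A), 8 (T/G), 11 (T/C), 15 (A/G), 18 (T/G), 21 (C/A), 22 (G/A), 24 (T/G), 32 (G/T), 35 (T/C), 36 (C/G).
p = 13/36 = 0.361111.
d = −0.75 · ln(1 − (4/3)·0.361111) = −0.75 · ln(0.518519) = −0.75 · (-0.656779) = 0.4926.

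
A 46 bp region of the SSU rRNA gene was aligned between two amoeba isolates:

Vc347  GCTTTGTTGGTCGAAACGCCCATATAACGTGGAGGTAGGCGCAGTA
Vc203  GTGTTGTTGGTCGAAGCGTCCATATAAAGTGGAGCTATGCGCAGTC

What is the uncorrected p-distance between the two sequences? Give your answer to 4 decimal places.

Differing sites — 2:C/T; 3:T/G; 16:A/G; 19:C/T; 28:C/A; 35:G/C; 38:G/T; 46:A/C.
There are 8 differences over 46 sites, so p = 8/46 = 0.1739.

0.1739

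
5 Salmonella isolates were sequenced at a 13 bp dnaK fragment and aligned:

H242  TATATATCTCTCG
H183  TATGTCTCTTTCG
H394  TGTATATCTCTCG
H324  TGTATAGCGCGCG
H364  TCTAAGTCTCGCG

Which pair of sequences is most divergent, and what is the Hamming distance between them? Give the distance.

7

Pairwise Hamming distances:
  H242 vs H183: 3
  H242 vs H394: 1
  H242 vs H324: 4
  H242 vs H364: 4
  H183 vs H394: 4
  H183 vs H324: 7
  H183 vs H364: 6
  H394 vs H324: 3
  H394 vs H364: 4
  H324 vs H364: 5
The largest is 7, between H183 and H324.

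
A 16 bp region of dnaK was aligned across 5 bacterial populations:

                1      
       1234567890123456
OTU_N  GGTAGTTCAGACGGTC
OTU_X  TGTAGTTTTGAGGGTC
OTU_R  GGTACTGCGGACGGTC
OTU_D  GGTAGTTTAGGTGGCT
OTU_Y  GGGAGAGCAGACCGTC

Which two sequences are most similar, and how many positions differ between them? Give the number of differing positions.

Pairwise Hamming distances:
  OTU_N vs OTU_X: 4
  OTU_N vs OTU_R: 3
  OTU_N vs OTU_D: 5
  OTU_N vs OTU_Y: 4
  OTU_X vs OTU_R: 6
  OTU_X vs OTU_D: 6
  OTU_X vs OTU_Y: 8
  OTU_R vs OTU_D: 8
  OTU_R vs OTU_Y: 5
  OTU_D vs OTU_Y: 9
The smallest is 3, between OTU_N and OTU_R.

3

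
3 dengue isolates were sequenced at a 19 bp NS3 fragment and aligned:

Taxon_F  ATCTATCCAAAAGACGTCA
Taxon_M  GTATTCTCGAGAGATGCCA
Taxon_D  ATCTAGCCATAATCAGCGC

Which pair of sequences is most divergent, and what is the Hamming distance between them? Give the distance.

Pairwise Hamming distances:
  Taxon_F vs Taxon_M: 9
  Taxon_F vs Taxon_D: 8
  Taxon_M vs Taxon_D: 13
The largest is 13, between Taxon_M and Taxon_D.

13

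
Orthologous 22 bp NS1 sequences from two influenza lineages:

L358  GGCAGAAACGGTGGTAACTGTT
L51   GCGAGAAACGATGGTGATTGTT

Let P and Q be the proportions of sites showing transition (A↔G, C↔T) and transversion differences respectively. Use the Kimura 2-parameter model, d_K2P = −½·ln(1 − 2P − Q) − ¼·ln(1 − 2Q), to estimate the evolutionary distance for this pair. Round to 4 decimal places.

0.2762

Mismatches occur at site 2 (G/C, transversion), site 3 (C/G, transversion), site 11 (G/A, transition), site 16 (A/G, transition), site 18 (C/T, transition).
Of the 5 differences, 3 transitions and 2 transversions over 22 sites: P = 3/22 = 0.136364, Q = 2/22 = 0.090909.
d = −0.5·ln(0.636363) − 0.25·ln(0.818182) = −0.5·(-0.451986) − 0.25·(-0.200670) = 0.2762.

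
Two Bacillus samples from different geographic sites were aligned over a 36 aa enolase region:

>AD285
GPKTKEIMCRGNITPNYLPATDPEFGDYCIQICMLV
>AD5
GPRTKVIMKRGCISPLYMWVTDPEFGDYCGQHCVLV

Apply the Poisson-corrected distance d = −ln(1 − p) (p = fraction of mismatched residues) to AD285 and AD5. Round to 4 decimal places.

0.4055

Differing sites — 3:K/R; 6:E/V; 9:C/K; 12:N/C; 14:T/S; 16:N/L; 18:L/M; 19:P/W; 20:A/V; 30:I/G; 32:I/H; 34:M/V.
p = 12/36 = 0.333333.
d = −ln(1 − 0.333333) = −ln(0.666667) = 0.4055.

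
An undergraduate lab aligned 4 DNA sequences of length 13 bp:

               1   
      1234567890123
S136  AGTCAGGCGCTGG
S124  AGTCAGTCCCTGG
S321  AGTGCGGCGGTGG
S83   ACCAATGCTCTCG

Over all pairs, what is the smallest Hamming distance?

2

Pairwise Hamming distances:
  S136 vs S124: 2
  S136 vs S321: 3
  S136 vs S83: 6
  S124 vs S321: 5
  S124 vs S83: 7
  S321 vs S83: 8
The smallest is 2, between S136 and S124.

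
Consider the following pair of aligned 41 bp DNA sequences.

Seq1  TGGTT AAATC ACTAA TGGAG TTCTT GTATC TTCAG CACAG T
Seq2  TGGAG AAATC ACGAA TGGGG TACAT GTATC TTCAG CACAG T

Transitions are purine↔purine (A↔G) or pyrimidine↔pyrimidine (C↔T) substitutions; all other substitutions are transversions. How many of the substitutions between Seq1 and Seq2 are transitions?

1

The sequences differ at positions 4 (T/A, transversion), 5 (T/G, transversion), 13 (T/G, transversion), 19 (A/G, transition), 22 (T/A, transversion), 24 (T/A, transversion).
Of the 6 differences, 1 transition and 5 transversions, so the answer is 1.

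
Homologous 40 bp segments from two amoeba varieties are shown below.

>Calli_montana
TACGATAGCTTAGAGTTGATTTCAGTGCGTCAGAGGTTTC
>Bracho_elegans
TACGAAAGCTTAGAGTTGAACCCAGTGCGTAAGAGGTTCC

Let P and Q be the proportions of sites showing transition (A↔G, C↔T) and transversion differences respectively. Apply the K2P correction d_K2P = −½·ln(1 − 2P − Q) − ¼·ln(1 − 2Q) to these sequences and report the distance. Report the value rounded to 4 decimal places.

Mismatches occur at site 6 (T/A, transversion), site 20 (T/A, transversion), site 21 (T/C, transition), site 22 (T/C, transition), site 31 (C/A, transversion), site 39 (T/C, transition).
Of the 6 differences, 3 transitions and 3 transversions over 40 sites: P = 3/40 = 0.075000, Q = 3/40 = 0.075000.
d = −0.5·ln(0.775000) − 0.25·ln(0.850000) = −0.5·(-0.254892) − 0.25·(-0.162519) = 0.1681.

0.1681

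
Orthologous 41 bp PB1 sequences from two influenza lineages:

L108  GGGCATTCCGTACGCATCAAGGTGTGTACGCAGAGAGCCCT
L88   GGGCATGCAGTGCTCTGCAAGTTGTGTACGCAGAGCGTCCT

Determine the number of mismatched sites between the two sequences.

9

The sequences differ at positions 7 (T/G), 9 (C/A), 12 (A/G), 14 (G/T), 16 (A/T), 17 (T/G), 22 (G/T), 36 (A/C), 38 (C/T).
That gives 9 mismatches out of 41 aligned sites, so the Hamming distance is 9.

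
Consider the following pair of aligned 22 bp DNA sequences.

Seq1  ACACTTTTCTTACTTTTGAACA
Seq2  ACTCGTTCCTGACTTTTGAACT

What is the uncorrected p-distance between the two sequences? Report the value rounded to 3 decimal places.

Mismatches occur at site 3 (A↔T), site 5 (T↔G), site 8 (T↔C), site 11 (T↔G), site 22 (A↔T).
There are 5 differences over 22 sites, so p = 5/22 = 0.227.

0.227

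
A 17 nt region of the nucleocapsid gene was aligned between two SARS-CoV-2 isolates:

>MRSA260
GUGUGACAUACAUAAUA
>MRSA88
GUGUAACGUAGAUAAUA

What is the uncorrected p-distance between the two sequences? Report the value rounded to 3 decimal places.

Mismatches occur at site 5 (G/A), site 8 (A/G), site 11 (C/G).
There are 3 differences over 17 sites, so p = 3/17 = 0.176.

0.176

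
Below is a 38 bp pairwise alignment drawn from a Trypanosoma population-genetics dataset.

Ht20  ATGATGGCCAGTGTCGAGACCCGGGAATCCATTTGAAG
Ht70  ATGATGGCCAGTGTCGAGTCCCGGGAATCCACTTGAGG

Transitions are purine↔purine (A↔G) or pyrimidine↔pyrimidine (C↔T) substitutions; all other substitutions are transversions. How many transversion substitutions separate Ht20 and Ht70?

Mismatches occur at site 19 (A→T, transversion), site 32 (T→C, transition), site 37 (A→G, transition).
Of the 3 differences, 2 transitions and 1 transversion, so the answer is 1.

1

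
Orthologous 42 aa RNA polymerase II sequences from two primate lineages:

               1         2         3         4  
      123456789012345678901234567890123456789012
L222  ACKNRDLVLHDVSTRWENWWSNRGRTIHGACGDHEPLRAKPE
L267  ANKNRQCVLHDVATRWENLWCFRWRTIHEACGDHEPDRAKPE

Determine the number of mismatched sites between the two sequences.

The sequences differ at positions 2 (C/N), 6 (D/Q), 7 (L/C), 13 (S/A), 19 (W/L), 21 (S/C), 22 (N/F), 24 (G/W), 29 (G/E), 37 (L/D).
That gives 10 mismatches out of 42 aligned sites, so the Hamming distance is 10.

10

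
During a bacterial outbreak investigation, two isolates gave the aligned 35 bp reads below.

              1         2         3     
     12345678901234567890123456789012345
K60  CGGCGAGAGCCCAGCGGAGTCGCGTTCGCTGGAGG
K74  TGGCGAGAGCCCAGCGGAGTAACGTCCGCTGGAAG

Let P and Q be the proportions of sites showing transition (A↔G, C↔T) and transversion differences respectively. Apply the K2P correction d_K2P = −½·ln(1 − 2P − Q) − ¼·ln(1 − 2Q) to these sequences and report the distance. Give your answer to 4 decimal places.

0.1633

Differing sites — 1:C/T (Ti); 21:C/A (Tv); 22:G/A (Ti); 26:T/C (Ti); 34:G/A (Ti).
Of the 5 differences, 4 transitions and 1 transversion over 35 sites: P = 4/35 = 0.114286, Q = 1/35 = 0.028571.
d = −0.5·ln(0.742857) − 0.25·ln(0.942858) = −0.5·(-0.297252) − 0.25·(-0.058840) = 0.1633.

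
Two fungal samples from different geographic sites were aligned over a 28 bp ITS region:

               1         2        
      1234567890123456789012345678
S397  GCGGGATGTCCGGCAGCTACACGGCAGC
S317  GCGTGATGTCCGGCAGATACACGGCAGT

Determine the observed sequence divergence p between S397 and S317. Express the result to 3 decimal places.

Mismatches occur at site 4 (G→T), site 17 (C→A), site 28 (C→T).
There are 3 differences over 28 sites, so p = 3/28 = 0.107.

0.107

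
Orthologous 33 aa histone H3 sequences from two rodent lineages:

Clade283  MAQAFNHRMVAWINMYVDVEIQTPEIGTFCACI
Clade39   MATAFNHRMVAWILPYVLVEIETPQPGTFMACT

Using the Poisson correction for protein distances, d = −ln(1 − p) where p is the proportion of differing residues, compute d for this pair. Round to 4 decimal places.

0.3185

Mismatches occur at site 3 (Q↔T), site 14 (N↔L), site 15 (M↔P), site 18 (D↔L), site 22 (Q↔E), site 25 (E↔Q), site 26 (I↔P), site 30 (C↔M), site 33 (I↔T).
p = 9/33 = 0.272727.
d = −ln(1 − 0.272727) = −ln(0.727273) = 0.3185.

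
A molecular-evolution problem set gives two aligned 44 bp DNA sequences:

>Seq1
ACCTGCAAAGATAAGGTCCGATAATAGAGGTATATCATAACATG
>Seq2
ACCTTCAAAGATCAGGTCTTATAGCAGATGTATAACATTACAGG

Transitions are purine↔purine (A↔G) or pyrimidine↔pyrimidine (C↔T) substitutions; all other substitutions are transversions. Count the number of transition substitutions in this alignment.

3

Differing sites — 5:G/T (Tv); 13:A/C (Tv); 19:C/T (Ti); 20:G/T (Tv); 24:A/G (Ti); 25:T/C (Ti); 29:G/T (Tv); 35:T/A (Tv); 39:A/T (Tv); 43:T/G (Tv).
Of the 10 differences, 3 transitions and 7 transversions, so the answer is 3.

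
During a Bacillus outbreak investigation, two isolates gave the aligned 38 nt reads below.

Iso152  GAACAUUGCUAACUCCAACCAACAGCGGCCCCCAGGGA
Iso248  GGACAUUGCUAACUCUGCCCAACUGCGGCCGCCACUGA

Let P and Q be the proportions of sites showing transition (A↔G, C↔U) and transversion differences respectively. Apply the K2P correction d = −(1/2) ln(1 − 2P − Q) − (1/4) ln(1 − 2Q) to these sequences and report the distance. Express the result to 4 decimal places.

0.2472

Differing sites — 2:A/G (Ti); 16:C/U (Ti); 17:A/G (Ti); 18:A/C (Tv); 24:A/U (Tv); 31:C/G (Tv); 35:G/C (Tv); 36:G/U (Tv).
Of the 8 differences, 3 transitions and 5 transversions over 38 sites: P = 3/38 = 0.078947, Q = 5/38 = 0.131579.
d = −0.5·ln(0.710527) − 0.25·ln(0.736842) = −0.5·(-0.341748) − 0.25·(-0.305382) = 0.2472.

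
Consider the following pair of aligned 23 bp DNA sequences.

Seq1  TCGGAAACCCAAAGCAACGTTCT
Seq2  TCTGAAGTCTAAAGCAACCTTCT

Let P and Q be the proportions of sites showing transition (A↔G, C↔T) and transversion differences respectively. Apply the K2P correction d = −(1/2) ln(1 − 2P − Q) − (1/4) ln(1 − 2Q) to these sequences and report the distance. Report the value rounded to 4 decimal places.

0.2615

The sequences differ at positions 3 (G/T, transversion), 7 (A/G, transition), 8 (C/T, transition), 10 (C/T, transition), 19 (G/C, transversion).
Of the 5 differences, 3 transitions and 2 transversions over 23 sites: P = 3/23 = 0.130435, Q = 2/23 = 0.086957.
d = −0.5·ln(0.652173) − 0.25·ln(0.826086) = −0.5·(-0.427445) − 0.25·(-0.191056) = 0.2615.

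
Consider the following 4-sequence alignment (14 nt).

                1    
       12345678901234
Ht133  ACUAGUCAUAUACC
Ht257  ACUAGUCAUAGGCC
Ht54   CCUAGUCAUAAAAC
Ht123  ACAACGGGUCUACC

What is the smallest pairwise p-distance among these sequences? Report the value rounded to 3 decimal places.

Pairwise Hamming distances:
  Ht133 vs Ht257: 2
  Ht133 vs Ht54: 3
  Ht133 vs Ht123: 6
  Ht257 vs Ht54: 4
  Ht257 vs Ht123: 8
  Ht54 vs Ht123: 9
The smallest is 2 mismatches, between Ht133 and Ht257; p = 2/14 = 0.143.

0.143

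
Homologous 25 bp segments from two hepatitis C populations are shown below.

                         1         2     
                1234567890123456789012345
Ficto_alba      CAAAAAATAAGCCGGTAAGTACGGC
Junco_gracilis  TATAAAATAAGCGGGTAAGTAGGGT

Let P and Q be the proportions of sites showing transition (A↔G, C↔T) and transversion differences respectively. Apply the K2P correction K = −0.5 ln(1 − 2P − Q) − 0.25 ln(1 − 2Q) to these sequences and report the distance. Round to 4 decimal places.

0.2329

The sequences differ at positions 1 (C/T, transition), 3 (A/T, transversion), 13 (C/G, transversion), 22 (C/G, transversion), 25 (C/T, transition).
Of the 5 differences, 2 transitions and 3 transversions over 25 sites: P = 2/25 = 0.080000, Q = 3/25 = 0.120000.
d = −0.5·ln(0.720000) − 0.25·ln(0.760000) = −0.5·(-0.328504) − 0.25·(-0.274437) = 0.2329.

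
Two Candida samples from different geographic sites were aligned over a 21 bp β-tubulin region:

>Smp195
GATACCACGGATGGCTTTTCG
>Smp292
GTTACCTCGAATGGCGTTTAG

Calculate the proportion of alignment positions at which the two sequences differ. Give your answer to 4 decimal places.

0.2381

Differing sites — 2:A/T; 7:A/T; 10:G/A; 16:T/G; 20:C/A.
There are 5 differences over 21 sites, so p = 5/21 = 0.2381.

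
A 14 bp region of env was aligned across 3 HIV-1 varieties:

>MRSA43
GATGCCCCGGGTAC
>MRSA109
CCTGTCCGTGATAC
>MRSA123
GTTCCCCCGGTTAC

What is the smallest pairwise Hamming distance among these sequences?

3

Pairwise Hamming distances:
  MRSA43 vs MRSA109: 6
  MRSA43 vs MRSA123: 3
  MRSA109 vs MRSA123: 7
The smallest is 3, between MRSA43 and MRSA123.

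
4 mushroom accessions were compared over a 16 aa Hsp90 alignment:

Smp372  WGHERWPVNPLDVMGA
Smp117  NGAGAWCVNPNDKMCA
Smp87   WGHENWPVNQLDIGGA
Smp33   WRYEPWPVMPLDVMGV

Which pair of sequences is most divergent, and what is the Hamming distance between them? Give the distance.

Pairwise Hamming distances:
  Smp372 vs Smp117: 8
  Smp372 vs Smp87: 4
  Smp372 vs Smp33: 5
  Smp117 vs Smp87: 10
  Smp117 vs Smp33: 11
  Smp87 vs Smp33: 8
The largest is 11, between Smp117 and Smp33.

11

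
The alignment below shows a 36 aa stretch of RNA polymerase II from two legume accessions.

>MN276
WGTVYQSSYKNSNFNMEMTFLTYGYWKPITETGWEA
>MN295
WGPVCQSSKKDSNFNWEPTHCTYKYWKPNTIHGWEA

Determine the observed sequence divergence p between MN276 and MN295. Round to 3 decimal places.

0.333

The sequences differ at positions 3 (T/P), 5 (Y/C), 9 (Y/K), 11 (N/D), 16 (M/W), 18 (M/P), 20 (F/H), 21 (L/C), 24 (G/K), 29 (I/N), 31 (E/I), 32 (T/H).
There are 12 differences over 36 sites, so p = 12/36 = 0.333.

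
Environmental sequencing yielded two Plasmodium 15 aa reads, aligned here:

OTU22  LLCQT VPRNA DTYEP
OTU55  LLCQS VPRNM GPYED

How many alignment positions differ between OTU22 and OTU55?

5

Differing sites — 5:T/S; 10:A/M; 11:D/G; 12:T/P; 15:P/D.
That gives 5 mismatches out of 15 aligned sites, so the Hamming distance is 5.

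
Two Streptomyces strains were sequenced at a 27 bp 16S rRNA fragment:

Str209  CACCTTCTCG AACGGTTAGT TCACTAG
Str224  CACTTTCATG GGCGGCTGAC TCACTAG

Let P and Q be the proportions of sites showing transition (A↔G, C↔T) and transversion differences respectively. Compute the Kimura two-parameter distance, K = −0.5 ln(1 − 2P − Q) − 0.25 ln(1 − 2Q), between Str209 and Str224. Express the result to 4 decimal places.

Differing sites — 4:C/T (Ti); 8:T/A (Tv); 9:C/T (Ti); 11:A/G (Ti); 12:A/G (Ti); 16:T/C (Ti); 18:A/G (Ti); 19:G/A (Ti); 20:T/C (Ti).
Of the 9 differences, 8 transitions and 1 transversion over 27 sites: P = 8/27 = 0.296296, Q = 1/27 = 0.037037.
d = −0.5·ln(0.370371) − 0.25·ln(0.925926) = −0.5·(-0.993250) − 0.25·(-0.076961) = 0.5159.

0.5159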